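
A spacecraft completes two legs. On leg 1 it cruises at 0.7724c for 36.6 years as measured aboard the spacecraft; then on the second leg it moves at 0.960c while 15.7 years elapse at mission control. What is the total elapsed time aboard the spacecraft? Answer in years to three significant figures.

τ = 41.0 years

Leg 1: 36.6 years is already measured aboard the spacecraft.
Leg 2: γ = 1/√(1 − 0.960²) = 25/7 ≈ 3.571; τ_2 = 15.7/3.571 = 4.396 years.
Total: 36.60 + 4.396 years.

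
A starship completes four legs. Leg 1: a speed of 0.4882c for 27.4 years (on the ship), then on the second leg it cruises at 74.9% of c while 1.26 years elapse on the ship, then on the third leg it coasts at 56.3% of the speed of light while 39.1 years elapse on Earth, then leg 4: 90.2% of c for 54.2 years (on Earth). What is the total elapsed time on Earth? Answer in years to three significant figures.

Leg 1: γ = 1/√(1 − 0.4882²) = 1/√0.7617 = 1.146; Δt_1 = 1.146 × 27.4 = 31.40 years.
Leg 2: β = 0.749; γ = 1/√(1 − 0.749²) = 1/√0.4390 = 1.509; Δt_2 = 1.509 × 1.26 = 1.902 years.
Leg 3: 39.1 years is already measured on Earth.
Leg 4: 54.2 years is already measured on Earth.
Total: 31.40 + 1.902 + 39.10 + 54.20 years.

Δt = 127 years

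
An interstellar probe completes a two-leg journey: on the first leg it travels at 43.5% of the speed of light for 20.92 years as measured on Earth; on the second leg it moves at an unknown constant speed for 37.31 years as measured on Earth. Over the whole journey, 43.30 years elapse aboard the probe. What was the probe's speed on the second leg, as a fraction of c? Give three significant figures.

Leg 1: β = 0.435; γ = 1/√(1 − 0.435²) = 1/√0.8108 = 1.111; τ_1 = 20.92/1.111 = 18.84 years.
Leg 2: speed unknown; τ_2 = 37.31/γ_2.
Total proper time: 18.84 + τ_2 = 43.30, so τ_2 = 43.30 − 18.84 = 24.46 years.
γ_2 = 37.31/24.46 = 1.525; β = √(1 − 1/γ²) = √0.5701.

β = 0.755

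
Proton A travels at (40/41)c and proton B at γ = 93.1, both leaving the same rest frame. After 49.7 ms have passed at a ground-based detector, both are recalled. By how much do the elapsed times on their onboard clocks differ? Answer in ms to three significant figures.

A: γ = 1/√(1 − (40/41)²) = 41/9 ≈ 4.556; τ_A = 49.7/4.556 = 10.91 ms.
B: γ = 93.1; τ_B = 49.7/93.10 = 0.5338 ms.

|τ_A − τ_B| = 10.4 ms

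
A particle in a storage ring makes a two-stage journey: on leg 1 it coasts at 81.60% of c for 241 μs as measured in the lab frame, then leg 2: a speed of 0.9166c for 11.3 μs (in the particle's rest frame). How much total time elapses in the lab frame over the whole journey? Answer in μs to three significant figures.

Δt = 269 μs

Leg 1: 241 μs is already measured in the lab frame.
Leg 2: γ = 1/√(1 − 0.9166²) = 1/√0.1598 = 2.501; Δt_2 = 2.501 × 11.3 = 28.26 μs.
Total: 241.0 + 28.26 μs.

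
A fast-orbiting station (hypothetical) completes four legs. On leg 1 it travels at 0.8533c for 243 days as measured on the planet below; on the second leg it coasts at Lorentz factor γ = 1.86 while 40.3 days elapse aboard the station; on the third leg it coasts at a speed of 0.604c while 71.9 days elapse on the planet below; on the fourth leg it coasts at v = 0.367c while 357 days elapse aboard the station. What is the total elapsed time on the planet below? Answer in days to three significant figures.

Δt = 774 days

Leg 1: 243 days is already measured on the planet below.
Leg 2: γ = 1.86; Δt_2 = 1.860 × 40.3 = 74.96 days.
Leg 3: 71.9 days is already measured on the planet below.
Leg 4: γ = 1/√(1 − 0.367²) = 1/√0.8653 = 1.075; Δt_4 = 1.075 × 357 = 383.8 days.
Total: 243.0 + 74.96 + 71.90 + 383.8 days.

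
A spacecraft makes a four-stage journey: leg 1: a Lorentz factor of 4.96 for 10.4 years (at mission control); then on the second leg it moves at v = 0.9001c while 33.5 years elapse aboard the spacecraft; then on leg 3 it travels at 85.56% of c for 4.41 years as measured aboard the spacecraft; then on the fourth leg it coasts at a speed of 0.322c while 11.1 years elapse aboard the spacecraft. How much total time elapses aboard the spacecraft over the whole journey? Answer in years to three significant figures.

τ = 51.1 years

Leg 1: γ = 4.96; τ_1 = 10.4/4.960 = 2.097 years.
Leg 2: 33.5 years is already measured aboard the spacecraft.
Leg 3: 4.41 years is already measured aboard the spacecraft.
Leg 4: 11.1 years is already measured aboard the spacecraft.
Total: 2.097 + 33.50 + 4.410 + 11.10 years.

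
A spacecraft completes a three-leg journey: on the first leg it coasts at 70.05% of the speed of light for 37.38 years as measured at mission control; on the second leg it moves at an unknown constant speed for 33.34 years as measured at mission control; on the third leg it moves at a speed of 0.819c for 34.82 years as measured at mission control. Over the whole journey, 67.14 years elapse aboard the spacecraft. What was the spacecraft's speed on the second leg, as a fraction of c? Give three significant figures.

Leg 1: β = 0.7005; γ = 1/√(1 − 0.7005²) = 1/√0.5093 = 1.401; τ_1 = 37.38/1.401 = 26.68 years.
Leg 2: speed unknown; τ_2 = 33.34/γ_2.
Leg 3: γ = 1/√(1 − 0.819²) = 1/√0.3292 = 1.743; τ_3 = 34.82/1.743 = 19.98 years.
Total proper time: 26.68 + τ_2 + 19.98 = 67.14, so τ_2 = 67.14 − 46.66 = 20.48 years.
γ_2 = 33.34/20.48 = 1.628; β = √(1 − 1/γ²) = √0.6225.

β = 0.789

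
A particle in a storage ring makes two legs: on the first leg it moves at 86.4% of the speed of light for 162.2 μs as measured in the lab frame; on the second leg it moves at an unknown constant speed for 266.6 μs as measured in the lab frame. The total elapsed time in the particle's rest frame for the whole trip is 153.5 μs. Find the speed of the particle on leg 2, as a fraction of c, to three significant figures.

Leg 1: β = 0.864; γ = 1/√(1 − 0.864²) = 1/√0.2535 = 1.986; τ_1 = 162.2/1.986 = 81.67 μs.
Leg 2: speed unknown; τ_2 = 266.6/γ_2.
Total proper time: 81.67 + τ_2 = 153.5, so τ_2 = 153.5 − 81.67 = 71.83 μs.
γ_2 = 266.6/71.83 = 3.711; β = √(1 − 1/γ²) = √0.9274.

β = 0.963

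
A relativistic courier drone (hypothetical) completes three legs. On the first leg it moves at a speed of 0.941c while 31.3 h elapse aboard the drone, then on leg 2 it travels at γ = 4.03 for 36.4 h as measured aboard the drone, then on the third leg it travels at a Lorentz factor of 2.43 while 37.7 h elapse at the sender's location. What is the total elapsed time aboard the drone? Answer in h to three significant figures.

Leg 1: 31.3 h is already measured aboard the drone.
Leg 2: 36.4 h is already measured aboard the drone.
Leg 3: γ = 2.43; τ_3 = 37.7/2.430 = 15.51 h.
Total: 31.30 + 36.40 + 15.51 h.

τ = 83.2 h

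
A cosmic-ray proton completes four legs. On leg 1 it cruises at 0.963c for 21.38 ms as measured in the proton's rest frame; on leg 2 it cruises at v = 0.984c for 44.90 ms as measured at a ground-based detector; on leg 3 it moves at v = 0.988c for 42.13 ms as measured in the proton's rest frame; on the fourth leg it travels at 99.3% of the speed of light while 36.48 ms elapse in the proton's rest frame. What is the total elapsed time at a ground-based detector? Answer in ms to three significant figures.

Δt = 706 ms

Leg 1: γ = 1/√(1 − 0.963²) = 1/√0.07263 = 3.711; Δt_1 = 3.711 × 21.38 = 79.33 ms.
Leg 2: 44.90 ms is already measured at a ground-based detector.
Leg 3: γ = 1/√(1 − 0.988²) = 1/√0.02386 = 6.474; Δt_3 = 6.474 × 42.13 = 272.8 ms.
Leg 4: β = 0.993; γ = 1/√(1 − 0.993²) = 1/√0.01395 = 8.466; Δt_4 = 8.466 × 36.48 = 308.9 ms.
Total: 79.33 + 44.90 + 272.8 + 308.9 ms.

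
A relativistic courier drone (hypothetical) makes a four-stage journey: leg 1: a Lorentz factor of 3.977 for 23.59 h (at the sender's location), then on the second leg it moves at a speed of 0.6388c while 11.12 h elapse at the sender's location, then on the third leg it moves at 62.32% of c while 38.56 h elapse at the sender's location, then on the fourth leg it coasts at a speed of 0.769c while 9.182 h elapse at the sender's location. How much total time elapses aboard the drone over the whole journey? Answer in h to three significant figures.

Leg 1: γ = 3.977; τ_1 = 23.59/3.977 = 5.932 h.
Leg 2: γ = 1/√(1 − 0.6388²) = 1/√0.5919 = 1.300; τ_2 = 11.12/1.300 = 8.555 h.
Leg 3: β = 0.6232; γ = 1/√(1 − 0.6232²) = 1/√0.6116 = 1.279; τ_3 = 38.56/1.279 = 30.16 h.
Leg 4: γ = 1/√(1 − 0.769²) = 1/√0.4086 = 1.564; τ_4 = 9.182/1.564 = 5.870 h.
Total: 5.932 + 8.555 + 30.16 + 5.870 h.

τ = 50.5 h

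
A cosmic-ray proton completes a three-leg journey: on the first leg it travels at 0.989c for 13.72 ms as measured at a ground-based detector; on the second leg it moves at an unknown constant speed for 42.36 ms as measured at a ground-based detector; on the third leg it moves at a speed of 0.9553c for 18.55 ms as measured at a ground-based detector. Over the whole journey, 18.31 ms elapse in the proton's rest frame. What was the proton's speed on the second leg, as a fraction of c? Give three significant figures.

Leg 1: γ = 1/√(1 − 0.989²) = 1/√0.02188 = 6.761; τ_1 = 13.72/6.761 = 2.029 ms.
Leg 2: speed unknown; τ_2 = 42.36/γ_2.
Leg 3: γ = 1/√(1 − 0.9553²) = 1/√0.08740 = 3.383; τ_3 = 18.55/3.383 = 5.484 ms.
Total proper time: 2.029 + τ_2 + 5.484 = 18.31, so τ_2 = 18.31 − 7.513 = 10.80 ms.
γ_2 = 42.36/10.80 = 3.923; β = √(1 − 1/γ²) = √0.9350.

β = 0.967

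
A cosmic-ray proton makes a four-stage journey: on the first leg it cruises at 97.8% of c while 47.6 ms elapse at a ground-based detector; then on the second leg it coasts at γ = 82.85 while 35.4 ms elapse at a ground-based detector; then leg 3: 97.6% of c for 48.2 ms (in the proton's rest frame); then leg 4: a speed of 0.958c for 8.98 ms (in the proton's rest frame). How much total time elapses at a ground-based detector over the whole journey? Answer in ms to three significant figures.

Δt = 336 ms

Leg 1: 47.6 ms is already measured at a ground-based detector.
Leg 2: 35.4 ms is already measured at a ground-based detector.
Leg 3: β = 0.976; γ = 1/√(1 − 0.976²) = 1/√0.04742 = 4.592; Δt_3 = 4.592 × 48.2 = 221.3 ms.
Leg 4: γ = 1/√(1 − 0.958²) = 1/√0.08224 = 3.487; Δt_4 = 3.487 × 8.98 = 31.31 ms.
Total: 47.60 + 35.40 + 221.3 + 31.31 ms.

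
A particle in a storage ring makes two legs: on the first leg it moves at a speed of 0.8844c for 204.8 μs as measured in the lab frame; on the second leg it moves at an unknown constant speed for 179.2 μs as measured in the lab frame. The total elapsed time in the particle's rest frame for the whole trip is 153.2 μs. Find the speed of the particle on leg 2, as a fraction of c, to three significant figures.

β = 0.947

Leg 1: γ = 1/√(1 − 0.8844²) = 1/√0.2178 = 2.143; τ_1 = 204.8/2.143 = 95.59 μs.
Leg 2: speed unknown; τ_2 = 179.2/γ_2.
Total proper time: 95.59 + τ_2 = 153.2, so τ_2 = 153.2 − 95.59 = 57.61 μs.
γ_2 = 179.2/57.61 = 3.110; β = √(1 − 1/γ²) = √0.8966.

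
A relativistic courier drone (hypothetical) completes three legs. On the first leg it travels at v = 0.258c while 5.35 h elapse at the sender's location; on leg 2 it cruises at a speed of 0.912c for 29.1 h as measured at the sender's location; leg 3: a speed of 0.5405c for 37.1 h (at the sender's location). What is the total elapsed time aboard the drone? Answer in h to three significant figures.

τ = 48.3 h

Leg 1: γ = 1/√(1 − 0.258²) = 1/√0.9334 = 1.035; τ_1 = 5.35/1.035 = 5.169 h.
Leg 2: γ = 1/√(1 − 0.912²) = 1/√0.1683 = 2.438; τ_2 = 29.1/2.438 = 11.94 h.
Leg 3: γ = 1/√(1 − 0.5405²) = 1/√0.7079 = 1.189; τ_3 = 37.1/1.189 = 31.21 h.
Total: 5.169 + 11.94 + 31.21 h.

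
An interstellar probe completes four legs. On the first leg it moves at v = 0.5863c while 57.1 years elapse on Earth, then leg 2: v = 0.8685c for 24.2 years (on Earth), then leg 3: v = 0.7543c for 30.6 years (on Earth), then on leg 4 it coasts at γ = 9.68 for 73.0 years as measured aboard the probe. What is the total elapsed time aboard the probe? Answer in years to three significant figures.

Leg 1: γ = 1/√(1 − 0.5863²) = 1/√0.6563 = 1.234; τ_1 = 57.1/1.234 = 46.26 years.
Leg 2: γ = 1/√(1 − 0.8685²) = 1/√0.2457 = 2.017; τ_2 = 24.2/2.017 = 12.00 years.
Leg 3: γ = 1/√(1 − 0.7543²) = 1/√0.4310 = 1.523; τ_3 = 30.6/1.523 = 20.09 years.
Leg 4: 73.0 years is already measured aboard the probe.
Total: 46.26 + 12.00 + 20.09 + 73.00 years.

τ = 151 years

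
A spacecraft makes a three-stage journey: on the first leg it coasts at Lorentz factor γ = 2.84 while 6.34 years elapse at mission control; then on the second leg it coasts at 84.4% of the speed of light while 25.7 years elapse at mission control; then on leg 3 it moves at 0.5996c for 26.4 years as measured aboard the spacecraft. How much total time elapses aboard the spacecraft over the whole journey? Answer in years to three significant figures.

Leg 1: γ = 2.84; τ_1 = 6.34/2.840 = 2.232 years.
Leg 2: β = 0.844; γ = 1/√(1 − 0.844²) = 1/√0.2877 = 1.864; τ_2 = 25.7/1.864 = 13.78 years.
Leg 3: 26.4 years is already measured aboard the spacecraft.
Total: 2.232 + 13.78 + 26.40 years.

τ = 42.4 years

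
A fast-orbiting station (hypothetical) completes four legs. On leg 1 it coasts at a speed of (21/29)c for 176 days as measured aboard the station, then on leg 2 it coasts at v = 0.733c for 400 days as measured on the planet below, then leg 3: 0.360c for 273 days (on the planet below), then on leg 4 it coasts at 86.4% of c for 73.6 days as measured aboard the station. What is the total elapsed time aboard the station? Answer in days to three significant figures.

Leg 1: 176 days is already measured aboard the station.
Leg 2: γ = 1/√(1 − 0.733²) = 1/√0.4627 = 1.470; τ_2 = 400/1.470 = 272.1 days.
Leg 3: γ = 1/√(1 − 0.360²) = 1/√0.8704 = 1.072; τ_3 = 273/1.072 = 254.7 days.
Leg 4: 73.6 days is already measured aboard the station.
Total: 176.0 + 272.1 + 254.7 + 73.60 days.

τ = 776 days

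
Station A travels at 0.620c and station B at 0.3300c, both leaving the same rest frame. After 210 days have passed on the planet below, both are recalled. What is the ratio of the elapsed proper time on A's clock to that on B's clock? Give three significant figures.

A: γ = 1/√(1 − 0.620²) = 1/√0.6156 = 1.275. B: γ = 1/√(1 − 0.3300²) = 1/√0.8911 = 1.059.
τ_A/τ_B = γ_B/γ_A = 1.059/1.275 = 0.8312, so τ_A/τ_B = 0.8312.

τ_A/τ_B = 0.831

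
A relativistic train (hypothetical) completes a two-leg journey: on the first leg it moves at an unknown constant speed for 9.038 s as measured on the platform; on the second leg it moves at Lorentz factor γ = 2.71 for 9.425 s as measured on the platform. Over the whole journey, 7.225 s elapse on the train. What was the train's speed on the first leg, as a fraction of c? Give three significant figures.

β = 0.910

Leg 1: speed unknown; τ_1 = 9.038/γ_1.
Leg 2: γ = 2.71; τ_2 = 9.425/2.710 = 3.478 s.
Total proper time: τ_1 + 3.478 = 7.225, so τ_1 = 7.225 − 3.478 = 3.747 s.
γ_1 = 9.038/3.747 = 2.412; β = √(1 − 1/γ²) = √0.8281.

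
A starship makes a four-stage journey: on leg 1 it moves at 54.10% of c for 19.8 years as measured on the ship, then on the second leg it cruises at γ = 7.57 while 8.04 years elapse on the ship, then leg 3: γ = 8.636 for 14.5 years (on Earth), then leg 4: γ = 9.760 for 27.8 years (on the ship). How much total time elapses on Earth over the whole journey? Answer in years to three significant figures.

Δt = 370 years

Leg 1: β = 0.5410; γ = 1/√(1 − 0.5410²) = 1/√0.7073 = 1.189; Δt_1 = 1.189 × 19.8 = 23.54 years.
Leg 2: γ = 7.57; Δt_2 = 7.570 × 8.04 = 60.86 years.
Leg 3: 14.5 years is already measured on Earth.
Leg 4: γ = 9.760; Δt_4 = 9.760 × 27.8 = 271.3 years.
Total: 23.54 + 60.86 + 14.50 + 271.3 years.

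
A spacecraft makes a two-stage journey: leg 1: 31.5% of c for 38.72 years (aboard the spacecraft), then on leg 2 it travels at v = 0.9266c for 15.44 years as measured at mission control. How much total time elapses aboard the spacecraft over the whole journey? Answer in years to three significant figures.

τ = 44.5 years

Leg 1: 38.72 years is already measured aboard the spacecraft.
Leg 2: γ = 1/√(1 − 0.9266²) = 1/√0.1414 = 2.659; τ_2 = 15.44/2.659 = 5.806 years.
Total: 38.72 + 5.806 years.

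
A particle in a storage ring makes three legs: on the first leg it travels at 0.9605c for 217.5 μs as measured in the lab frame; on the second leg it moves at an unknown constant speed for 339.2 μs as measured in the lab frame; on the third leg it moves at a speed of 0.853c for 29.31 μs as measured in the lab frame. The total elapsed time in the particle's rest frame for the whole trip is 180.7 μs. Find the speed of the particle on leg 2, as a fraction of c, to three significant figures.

β = 0.951

Leg 1: γ = 1/√(1 − 0.9605²) = 1/√0.07744 = 3.594; τ_1 = 217.5/3.594 = 60.53 μs.
Leg 2: speed unknown; τ_2 = 339.2/γ_2.
Leg 3: γ = 1/√(1 − 0.853²) = 1/√0.2724 = 1.916; τ_3 = 29.31/1.916 = 15.30 μs.
Total proper time: 60.53 + τ_2 + 15.30 = 180.7, so τ_2 = 180.7 − 75.82 = 104.9 μs.
γ_2 = 339.2/104.9 = 3.234; β = √(1 − 1/γ²) = √0.9044.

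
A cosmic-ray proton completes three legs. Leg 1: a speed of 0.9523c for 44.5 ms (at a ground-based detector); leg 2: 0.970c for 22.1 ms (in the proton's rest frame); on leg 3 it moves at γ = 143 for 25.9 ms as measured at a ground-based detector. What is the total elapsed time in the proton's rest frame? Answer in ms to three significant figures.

τ = 35.9 ms

Leg 1: γ = 1/√(1 − 0.9523²) = 1/√0.09312 = 3.277; τ_1 = 44.5/3.277 = 13.58 ms.
Leg 2: 22.1 ms is already measured in the proton's rest frame.
Leg 3: γ = 143; τ_3 = 25.9/143.0 = 0.1811 ms.
Total: 13.58 + 22.10 + 0.1811 ms.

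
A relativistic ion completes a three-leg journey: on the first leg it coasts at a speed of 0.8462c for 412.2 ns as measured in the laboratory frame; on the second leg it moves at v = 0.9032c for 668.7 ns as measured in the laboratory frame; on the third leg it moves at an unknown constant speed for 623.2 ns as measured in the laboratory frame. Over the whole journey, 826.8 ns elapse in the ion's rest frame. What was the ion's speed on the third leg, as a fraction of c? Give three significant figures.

Leg 1: γ = 1/√(1 − 0.8462²) = 1/√0.2839 = 1.877; τ_1 = 412.2/1.877 = 219.6 ns.
Leg 2: γ = 1/√(1 − 0.9032²) = 1/√0.1842 = 2.330; τ_2 = 668.7/2.330 = 287.0 ns.
Leg 3: speed unknown; τ_3 = 623.2/γ_3.
Total proper time: 219.6 + 287.0 + τ_3 = 826.8, so τ_3 = 826.8 − 506.7 = 320.1 ns.
γ_3 = 623.2/320.1 = 1.947; β = √(1 − 1/γ²) = √0.7361.

β = 0.858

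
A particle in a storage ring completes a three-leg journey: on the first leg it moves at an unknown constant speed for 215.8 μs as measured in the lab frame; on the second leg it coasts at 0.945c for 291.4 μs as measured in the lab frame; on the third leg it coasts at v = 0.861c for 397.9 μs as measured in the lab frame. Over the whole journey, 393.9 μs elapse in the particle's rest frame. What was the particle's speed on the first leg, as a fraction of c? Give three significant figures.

β = 0.895

Leg 1: speed unknown; τ_1 = 215.8/γ_1.
Leg 2: γ = 1/√(1 − 0.945²) = 1/√0.1070 = 3.057; τ_2 = 291.4/3.057 = 95.31 μs.
Leg 3: γ = 1/√(1 − 0.861²) = 1/√0.2587 = 1.966; τ_3 = 397.9/1.966 = 202.4 μs.
Total proper time: τ_1 + 95.31 + 202.4 = 393.9, so τ_1 = 393.9 − 297.7 = 96.22 μs.
γ_1 = 215.8/96.22 = 2.243; β = √(1 − 1/γ²) = √0.8012.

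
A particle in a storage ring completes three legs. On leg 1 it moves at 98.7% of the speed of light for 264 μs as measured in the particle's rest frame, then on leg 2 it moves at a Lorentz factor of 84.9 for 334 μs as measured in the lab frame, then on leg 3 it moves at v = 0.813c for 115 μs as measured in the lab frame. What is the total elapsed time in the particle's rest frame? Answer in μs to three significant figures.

Leg 1: 264 μs is already measured in the particle's rest frame.
Leg 2: γ = 84.9; τ_2 = 334/84.90 = 3.934 μs.
Leg 3: γ = 1/√(1 − 0.813²) = 1/√0.3390 = 1.717; τ_3 = 115/1.717 = 66.96 μs.
Total: 264.0 + 3.934 + 66.96 μs.

τ = 335 μs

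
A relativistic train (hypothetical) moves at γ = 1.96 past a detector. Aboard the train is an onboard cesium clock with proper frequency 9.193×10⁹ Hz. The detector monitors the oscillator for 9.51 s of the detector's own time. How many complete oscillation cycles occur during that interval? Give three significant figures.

N = 4.46×10¹⁰

γ = 1.96
During 9.51 s of lab time, the oscillator's proper time advances by τ = Δt/γ = 9.51/1.960 = 4.852 s = 4.852×10⁰ s.
N = f × τ = 9.193×10⁹ × 4.852×10⁰ = 4.460×10¹⁰.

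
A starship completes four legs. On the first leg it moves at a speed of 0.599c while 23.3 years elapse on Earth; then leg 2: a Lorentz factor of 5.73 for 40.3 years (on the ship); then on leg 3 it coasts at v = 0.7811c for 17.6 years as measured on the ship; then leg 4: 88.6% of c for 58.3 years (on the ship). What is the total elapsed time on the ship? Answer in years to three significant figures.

Leg 1: γ = 1/√(1 − 0.599²) = 1/√0.6412 = 1.249; τ_1 = 23.3/1.249 = 18.66 years.
Leg 2: 40.3 years is already measured on the ship.
Leg 3: 17.6 years is already measured on the ship.
Leg 4: 58.3 years is already measured on the ship.
Total: 18.66 + 40.30 + 17.60 + 58.30 years.

τ = 135 years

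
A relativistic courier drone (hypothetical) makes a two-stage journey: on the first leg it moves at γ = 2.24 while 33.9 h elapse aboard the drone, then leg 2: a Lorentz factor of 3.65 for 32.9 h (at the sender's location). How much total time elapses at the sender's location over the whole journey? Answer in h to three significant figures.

Δt = 109 h

Leg 1: γ = 2.24; Δt_1 = 2.240 × 33.9 = 75.94 h.
Leg 2: 32.9 h is already measured at the sender's location.
Total: 75.94 + 32.90 h.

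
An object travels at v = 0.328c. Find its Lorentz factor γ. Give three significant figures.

γ = 1/√(1 − 0.328²) = 1/√0.8924 = 1.059

γ = 1.06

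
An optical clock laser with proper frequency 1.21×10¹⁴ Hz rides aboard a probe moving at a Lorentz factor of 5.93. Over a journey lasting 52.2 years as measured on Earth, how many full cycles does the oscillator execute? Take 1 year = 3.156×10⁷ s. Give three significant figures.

γ = 5.93
The oscillator's own cycle count is N = f × τ where τ is the proper time aboard the probe. τ = Δt/γ = 52.2/5.930 = 8.803 years = 2.778×10⁸ s.
N = 1.21×10¹⁴ × 2.778×10⁸ = 3.362×10²².

N = 3.36×10²²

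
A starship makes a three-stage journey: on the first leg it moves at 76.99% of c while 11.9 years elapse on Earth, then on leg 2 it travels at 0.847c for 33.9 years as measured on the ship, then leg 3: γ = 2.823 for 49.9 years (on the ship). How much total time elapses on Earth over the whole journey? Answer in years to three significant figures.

Leg 1: 11.9 years is already measured on Earth.
Leg 2: γ = 1/√(1 − 0.847²) = 1/√0.2826 = 1.881; Δt_2 = 1.881 × 33.9 = 63.77 years.
Leg 3: γ = 2.823; Δt_3 = 2.823 × 49.9 = 140.9 years.
Total: 11.90 + 63.77 + 140.9 years.

Δt = 217 years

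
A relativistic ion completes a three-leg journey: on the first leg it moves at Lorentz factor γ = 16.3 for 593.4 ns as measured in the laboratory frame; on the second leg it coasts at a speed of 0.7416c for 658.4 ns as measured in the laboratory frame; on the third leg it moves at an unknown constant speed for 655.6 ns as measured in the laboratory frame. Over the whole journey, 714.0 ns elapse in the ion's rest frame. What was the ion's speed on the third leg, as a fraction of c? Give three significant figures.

β = 0.933

Leg 1: γ = 16.3; τ_1 = 593.4/16.30 = 36.40 ns.
Leg 2: γ = 1/√(1 − 0.7416²) = 1/√0.4500 = 1.491; τ_2 = 658.4/1.491 = 441.7 ns.
Leg 3: speed unknown; τ_3 = 655.6/γ_3.
Total proper time: 36.40 + 441.7 + τ_3 = 714.0, so τ_3 = 714.0 − 478.1 = 235.9 ns.
γ_3 = 655.6/235.9 = 2.779; β = √(1 − 1/γ²) = √0.8705.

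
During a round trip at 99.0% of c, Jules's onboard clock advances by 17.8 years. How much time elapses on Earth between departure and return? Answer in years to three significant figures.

Δt = 126 years

β = 0.990; γ = 1/√(1 − 0.990²) = 1/√0.01990 = 7.089
Earth-frame duration is the dilated interval: Δt = γτ = 7.089 × 17.8 years.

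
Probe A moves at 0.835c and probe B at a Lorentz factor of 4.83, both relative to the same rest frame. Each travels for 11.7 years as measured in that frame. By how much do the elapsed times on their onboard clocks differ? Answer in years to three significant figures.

A: γ = 1/√(1 − 0.835²) = 1/√0.3028 = 1.817; τ_A = 11.7/1.817 = 6.438 years.
B: γ = 4.83; τ_B = 11.7/4.830 = 2.422 years.

|τ_A − τ_B| = 4.02 years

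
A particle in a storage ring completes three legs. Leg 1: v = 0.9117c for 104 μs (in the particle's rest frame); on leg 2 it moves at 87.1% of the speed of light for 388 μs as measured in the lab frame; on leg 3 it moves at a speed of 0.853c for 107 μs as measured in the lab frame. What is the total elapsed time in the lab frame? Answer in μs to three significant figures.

Δt = 748 μs

Leg 1: γ = 1/√(1 − 0.9117²) = 1/√0.1688 = 2.434; Δt_1 = 2.434 × 104 = 253.1 μs.
Leg 2: 388 μs is already measured in the lab frame.
Leg 3: 107 μs is already measured in the lab frame.
Total: 253.1 + 388.0 + 107.0 μs.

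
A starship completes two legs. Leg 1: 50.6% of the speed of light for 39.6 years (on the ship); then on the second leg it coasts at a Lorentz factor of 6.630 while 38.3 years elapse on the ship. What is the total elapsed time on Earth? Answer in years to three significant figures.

Δt = 300 years

Leg 1: β = 0.506; γ = 1/√(1 − 0.506²) = 1/√0.7440 = 1.159; Δt_1 = 1.159 × 39.6 = 45.91 years.
Leg 2: γ = 6.630; Δt_2 = 6.630 × 38.3 = 253.9 years.
Total: 45.91 + 253.9 years.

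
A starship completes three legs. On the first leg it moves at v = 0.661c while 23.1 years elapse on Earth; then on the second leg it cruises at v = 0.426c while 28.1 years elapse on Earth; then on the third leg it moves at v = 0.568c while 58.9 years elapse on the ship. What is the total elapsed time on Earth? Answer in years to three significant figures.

Δt = 123 years

Leg 1: 23.1 years is already measured on Earth.
Leg 2: 28.1 years is already measured on Earth.
Leg 3: γ = 1/√(1 − 0.568²) = 1/√0.6774 = 1.215; Δt_3 = 1.215 × 58.9 = 71.56 years.
Total: 23.10 + 28.10 + 71.56 years.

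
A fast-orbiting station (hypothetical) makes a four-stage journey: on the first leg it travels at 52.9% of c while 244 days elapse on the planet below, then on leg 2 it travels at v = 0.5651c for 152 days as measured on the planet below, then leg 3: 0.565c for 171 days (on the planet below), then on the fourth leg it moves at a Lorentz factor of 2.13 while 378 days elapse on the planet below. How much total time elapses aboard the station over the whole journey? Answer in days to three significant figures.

Leg 1: β = 0.529; γ = 1/√(1 − 0.529²) = 1/√0.7202 = 1.178; τ_1 = 244/1.178 = 207.1 days.
Leg 2: γ = 1/√(1 − 0.5651²) = 1/√0.6807 = 1.212; τ_2 = 152/1.212 = 125.4 days.
Leg 3: γ = 1/√(1 − 0.565²) = 1/√0.6808 = 1.212; τ_3 = 171/1.212 = 141.1 days.
Leg 4: γ = 2.13; τ_4 = 378/2.130 = 177.5 days.
Total: 207.1 + 125.4 + 141.1 + 177.5 days.

τ = 651 days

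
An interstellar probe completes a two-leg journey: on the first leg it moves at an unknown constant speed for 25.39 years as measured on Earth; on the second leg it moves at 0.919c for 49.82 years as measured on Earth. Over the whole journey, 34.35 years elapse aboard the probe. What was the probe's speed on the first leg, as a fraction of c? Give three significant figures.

Leg 1: speed unknown; τ_1 = 25.39/γ_1.
Leg 2: γ = 1/√(1 − 0.919²) = 1/√0.1554 = 2.536; τ_2 = 49.82/2.536 = 19.64 years.
Total proper time: τ_1 + 19.64 = 34.35, so τ_1 = 34.35 − 19.64 = 14.71 years.
γ_1 = 25.39/14.71 = 1.726; β = √(1 − 1/γ²) = √0.6644.

β = 0.815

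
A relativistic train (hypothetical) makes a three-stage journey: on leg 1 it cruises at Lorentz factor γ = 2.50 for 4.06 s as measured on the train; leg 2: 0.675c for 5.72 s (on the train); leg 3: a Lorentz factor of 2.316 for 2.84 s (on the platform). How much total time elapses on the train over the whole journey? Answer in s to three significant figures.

τ = 11.0 s

Leg 1: 4.06 s is already measured on the train.
Leg 2: 5.72 s is already measured on the train.
Leg 3: γ = 2.316; τ_3 = 2.84/2.316 = 1.226 s.
Total: 4.060 + 5.720 + 1.226 s.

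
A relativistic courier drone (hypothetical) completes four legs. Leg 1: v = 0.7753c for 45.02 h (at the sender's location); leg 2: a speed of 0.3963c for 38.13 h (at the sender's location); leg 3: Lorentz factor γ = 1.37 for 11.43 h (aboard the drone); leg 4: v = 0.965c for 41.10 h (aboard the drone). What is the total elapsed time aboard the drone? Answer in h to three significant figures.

Leg 1: γ = 1/√(1 − 0.7753²) = 1/√0.3989 = 1.583; τ_1 = 45.02/1.583 = 28.43 h.
Leg 2: γ = 1/√(1 − 0.3963²) = 1/√0.8429 = 1.089; τ_2 = 38.13/1.089 = 35.01 h.
Leg 3: 11.43 h is already measured aboard the drone.
Leg 4: 41.10 h is already measured aboard the drone.
Total: 28.43 + 35.01 + 11.43 + 41.10 h.

τ = 116 h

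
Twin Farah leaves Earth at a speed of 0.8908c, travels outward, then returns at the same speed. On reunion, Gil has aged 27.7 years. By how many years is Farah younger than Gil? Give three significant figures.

γ = 1/√(1 − 0.8908²) = 1/√0.2065 = 2.201
Farah's elapsed proper time: τ = 27.7/2.201 = 12.59 years.
Age gap = Δt − τ = 27.7 − 12.59 years.

Δt − τ = 15.1 years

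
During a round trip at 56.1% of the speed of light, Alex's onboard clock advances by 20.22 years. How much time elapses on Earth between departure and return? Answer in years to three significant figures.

Δt = 24.4 years

β = 0.561; γ = 1/√(1 − 0.561²) = 1/√0.6853 = 1.208
Earth-frame duration is the dilated interval: Δt = γτ = 1.208 × 20.22 years.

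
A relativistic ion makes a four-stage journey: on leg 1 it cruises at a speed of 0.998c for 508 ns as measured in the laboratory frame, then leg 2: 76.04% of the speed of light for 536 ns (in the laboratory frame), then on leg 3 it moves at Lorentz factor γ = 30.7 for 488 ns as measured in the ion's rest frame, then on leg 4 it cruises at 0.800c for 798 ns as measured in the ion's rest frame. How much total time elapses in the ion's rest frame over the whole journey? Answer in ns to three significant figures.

τ = 1670 ns

Leg 1: γ = 1/√(1 − 0.998²) = 1/√0.003996 = 15.82; τ_1 = 508/15.82 = 32.11 ns.
Leg 2: β = 0.7604; γ = 1/√(1 − 0.7604²) = 1/√0.4218 = 1.540; τ_2 = 536/1.540 = 348.1 ns.
Leg 3: 488 ns is already measured in the ion's rest frame.
Leg 4: 798 ns is already measured in the ion's rest frame.
Total: 32.11 + 348.1 + 488.0 + 798.0 ns.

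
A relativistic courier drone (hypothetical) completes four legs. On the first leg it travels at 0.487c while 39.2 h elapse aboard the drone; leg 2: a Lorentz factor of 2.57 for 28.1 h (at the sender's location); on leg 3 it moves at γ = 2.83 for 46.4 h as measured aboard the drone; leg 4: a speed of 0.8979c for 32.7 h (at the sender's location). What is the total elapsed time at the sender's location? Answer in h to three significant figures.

Leg 1: γ = 1/√(1 − 0.487²) = 1/√0.7628 = 1.145; Δt_1 = 1.145 × 39.2 = 44.88 h.
Leg 2: 28.1 h is already measured at the sender's location.
Leg 3: γ = 2.83; Δt_3 = 2.830 × 46.4 = 131.3 h.
Leg 4: 32.7 h is already measured at the sender's location.
Total: 44.88 + 28.10 + 131.3 + 32.70 h.

Δt = 237 h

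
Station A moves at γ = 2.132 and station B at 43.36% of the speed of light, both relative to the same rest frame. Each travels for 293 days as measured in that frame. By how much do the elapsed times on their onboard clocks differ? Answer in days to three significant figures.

|τ_A − τ_B| = 127 days

A: γ = 2.132; τ_A = 293/2.132 = 137.4 days.
B: β = 0.4336; γ = 1/√(1 − 0.4336²) = 1/√0.8120 = 1.110; τ_B = 293/1.110 = 264.0 days.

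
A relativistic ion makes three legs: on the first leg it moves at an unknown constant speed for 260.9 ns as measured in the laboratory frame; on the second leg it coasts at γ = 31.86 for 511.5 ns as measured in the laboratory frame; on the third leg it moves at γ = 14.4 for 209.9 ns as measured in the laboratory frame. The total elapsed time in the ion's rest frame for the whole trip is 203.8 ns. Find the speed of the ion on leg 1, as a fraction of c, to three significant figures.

Leg 1: speed unknown; τ_1 = 260.9/γ_1.
Leg 2: γ = 31.86; τ_2 = 511.5/31.86 = 16.05 ns.
Leg 3: γ = 14.4; τ_3 = 209.9/14.40 = 14.58 ns.
Total proper time: τ_1 + 16.05 + 14.58 = 203.8, so τ_1 = 203.8 − 30.63 = 173.2 ns.
γ_1 = 260.9/173.2 = 1.507; β = √(1 − 1/γ²) = √0.5595.

β = 0.748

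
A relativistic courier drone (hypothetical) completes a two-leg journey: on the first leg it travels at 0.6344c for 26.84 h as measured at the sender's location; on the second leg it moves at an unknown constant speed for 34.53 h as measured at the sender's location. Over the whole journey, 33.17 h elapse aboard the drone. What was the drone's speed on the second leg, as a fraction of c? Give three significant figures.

β = 0.933

Leg 1: γ = 1/√(1 − 0.6344²) = 1/√0.5975 = 1.294; τ_1 = 26.84/1.294 = 20.75 h.
Leg 2: speed unknown; τ_2 = 34.53/γ_2.
Total proper time: 20.75 + τ_2 = 33.17, so τ_2 = 33.17 − 20.75 = 12.42 h.
γ_2 = 34.53/12.42 = 2.780; β = √(1 − 1/γ²) = √0.8706.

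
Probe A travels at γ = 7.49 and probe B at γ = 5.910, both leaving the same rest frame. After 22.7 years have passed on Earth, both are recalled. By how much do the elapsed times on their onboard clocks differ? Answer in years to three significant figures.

A: γ = 7.49; τ_A = 22.7/7.490 = 3.031 years.
B: γ = 5.910; τ_B = 22.7/5.910 = 3.841 years.

|τ_A − τ_B| = 0.810 years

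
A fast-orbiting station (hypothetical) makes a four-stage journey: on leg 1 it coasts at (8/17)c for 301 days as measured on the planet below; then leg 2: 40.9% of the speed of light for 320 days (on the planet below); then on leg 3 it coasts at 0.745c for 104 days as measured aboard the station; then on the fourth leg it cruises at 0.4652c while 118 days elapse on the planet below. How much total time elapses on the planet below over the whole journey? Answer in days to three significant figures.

Leg 1: 301 days is already measured on the planet below.
Leg 2: 320 days is already measured on the planet below.
Leg 3: γ = 1/√(1 − 0.745²) = 1/√0.4450 = 1.499; Δt_3 = 1.499 × 104 = 155.9 days.
Leg 4: 118 days is already measured on the planet below.
Total: 301.0 + 320.0 + 155.9 + 118.0 days.

Δt = 895 days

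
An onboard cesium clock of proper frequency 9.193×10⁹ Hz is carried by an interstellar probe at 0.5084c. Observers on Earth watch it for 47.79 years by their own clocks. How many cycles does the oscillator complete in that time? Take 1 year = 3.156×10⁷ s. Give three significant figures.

N = 1.19×10¹⁹

γ = 1/√(1 − 0.5084²) = 1/√0.7415 = 1.161
During 47.79 years of lab time, the oscillator's proper time advances by τ = Δt/γ = 47.79/1.161 = 41.15 years = 1.299×10⁹ s.
N = f × τ = 9.193×10⁹ × 1.299×10⁹ = 1.194×10¹⁹.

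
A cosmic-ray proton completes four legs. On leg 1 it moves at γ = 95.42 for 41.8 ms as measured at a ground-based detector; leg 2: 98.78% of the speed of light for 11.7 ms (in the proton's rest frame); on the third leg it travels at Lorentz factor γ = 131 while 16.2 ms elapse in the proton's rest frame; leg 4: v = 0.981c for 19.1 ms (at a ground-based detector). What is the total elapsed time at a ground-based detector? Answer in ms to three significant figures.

Δt = 2260 ms

Leg 1: 41.8 ms is already measured at a ground-based detector.
Leg 2: β = 0.9878; γ = 1/√(1 − 0.9878²) = 1/√0.02425 = 6.421; Δt_2 = 6.421 × 11.7 = 75.13 ms.
Leg 3: γ = 131; Δt_3 = 131.0 × 16.2 = 2122 ms.
Leg 4: 19.1 ms is already measured at a ground-based detector.
Total: 41.80 + 75.13 + 2122 + 19.10 ms.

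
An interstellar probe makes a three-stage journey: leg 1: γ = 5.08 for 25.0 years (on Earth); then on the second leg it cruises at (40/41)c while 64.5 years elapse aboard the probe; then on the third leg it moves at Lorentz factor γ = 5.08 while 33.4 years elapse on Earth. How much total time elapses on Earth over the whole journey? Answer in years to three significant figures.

Δt = 352 years

Leg 1: 25.0 years is already measured on Earth.
Leg 2: γ = 1/√(1 − (40/41)²) = 41/9 ≈ 4.556; Δt_2 = 4.556 × 64.5 = 293.8 years.
Leg 3: 33.4 years is already measured on Earth.
Total: 25.00 + 293.8 + 33.40 years.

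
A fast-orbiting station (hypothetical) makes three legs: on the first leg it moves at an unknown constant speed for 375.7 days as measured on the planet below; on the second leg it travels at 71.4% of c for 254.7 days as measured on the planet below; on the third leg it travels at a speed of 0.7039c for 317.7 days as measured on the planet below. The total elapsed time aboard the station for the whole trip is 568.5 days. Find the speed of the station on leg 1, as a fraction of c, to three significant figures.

β = 0.899

Leg 1: speed unknown; τ_1 = 375.7/γ_1.
Leg 2: β = 0.714; γ = 1/√(1 − 0.714²) = 1/√0.4902 = 1.428; τ_2 = 254.7/1.428 = 178.3 days.
Leg 3: γ = 1/√(1 − 0.7039²) = 1/√0.5045 = 1.408; τ_3 = 317.7/1.408 = 225.7 days.
Total proper time: τ_1 + 178.3 + 225.7 = 568.5, so τ_1 = 568.5 − 404.0 = 164.5 days.
γ_1 = 375.7/164.5 = 2.284; β = √(1 − 1/γ²) = √0.8083.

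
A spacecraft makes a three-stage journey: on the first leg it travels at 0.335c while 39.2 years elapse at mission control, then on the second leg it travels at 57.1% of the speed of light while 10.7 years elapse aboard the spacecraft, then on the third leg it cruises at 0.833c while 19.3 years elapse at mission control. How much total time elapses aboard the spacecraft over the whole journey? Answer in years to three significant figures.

Leg 1: γ = 1/√(1 − 0.335²) = 1/√0.8878 = 1.061; τ_1 = 39.2/1.061 = 36.93 years.
Leg 2: 10.7 years is already measured aboard the spacecraft.
Leg 3: γ = 1/√(1 − 0.833²) = 1/√0.3061 = 1.807; τ_3 = 19.3/1.807 = 10.68 years.
Total: 36.93 + 10.70 + 10.68 years.

τ = 58.3 years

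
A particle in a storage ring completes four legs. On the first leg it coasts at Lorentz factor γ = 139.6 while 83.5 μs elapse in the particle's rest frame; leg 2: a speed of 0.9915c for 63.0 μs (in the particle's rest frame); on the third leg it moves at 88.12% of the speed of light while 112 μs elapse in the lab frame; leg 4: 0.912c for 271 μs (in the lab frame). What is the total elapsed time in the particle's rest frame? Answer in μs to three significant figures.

Leg 1: 83.5 μs is already measured in the particle's rest frame.
Leg 2: 63.0 μs is already measured in the particle's rest frame.
Leg 3: β = 0.8812; γ = 1/√(1 − 0.8812²) = 1/√0.2235 = 2.115; τ_3 = 112/2.115 = 52.95 μs.
Leg 4: γ = 1/√(1 − 0.912²) = 1/√0.1683 = 2.438; τ_4 = 271/2.438 = 111.2 μs.
Total: 83.50 + 63.00 + 52.95 + 111.2 μs.

τ = 311 μs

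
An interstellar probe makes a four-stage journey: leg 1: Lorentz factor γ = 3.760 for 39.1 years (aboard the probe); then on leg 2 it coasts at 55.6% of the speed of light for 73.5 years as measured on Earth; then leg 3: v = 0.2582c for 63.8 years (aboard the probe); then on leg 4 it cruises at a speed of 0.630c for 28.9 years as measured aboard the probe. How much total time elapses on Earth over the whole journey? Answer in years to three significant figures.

Δt = 324 years

Leg 1: γ = 3.760; Δt_1 = 3.760 × 39.1 = 147.0 years.
Leg 2: 73.5 years is already measured on Earth.
Leg 3: γ = 1/√(1 − 0.2582²) = 1/√0.9333 = 1.035; Δt_3 = 1.035 × 63.8 = 66.04 years.
Leg 4: γ = 1/√(1 − 0.630²) = 1/√0.6031 = 1.288; Δt_4 = 1.288 × 28.9 = 37.21 years.
Total: 147.0 + 73.50 + 66.04 + 37.21 years.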